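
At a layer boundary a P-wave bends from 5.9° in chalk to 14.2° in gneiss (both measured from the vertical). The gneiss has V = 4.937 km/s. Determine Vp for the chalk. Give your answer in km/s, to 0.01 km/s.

2.07 km/s

Snell's law: sin 5.9°/V₁ = sin 14.2°/V₂.
V₁ = V₂·sin 5.9°/sin 14.2° = 4.937 × 0.4190 = 2.07 km/s.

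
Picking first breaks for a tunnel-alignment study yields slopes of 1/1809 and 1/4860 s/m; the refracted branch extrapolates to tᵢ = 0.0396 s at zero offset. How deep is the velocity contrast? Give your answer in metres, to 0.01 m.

38.59 m

θ_c = arcsin(1809/4860) = 21.85°; cos θ_c = 0.9281.
tᵢ = 2h cos θ_c/V₁ ⇒ h = tᵢ·V₁/(2 cos θ_c) = 0.0396·1809/(2·0.9281) = 38.59 m.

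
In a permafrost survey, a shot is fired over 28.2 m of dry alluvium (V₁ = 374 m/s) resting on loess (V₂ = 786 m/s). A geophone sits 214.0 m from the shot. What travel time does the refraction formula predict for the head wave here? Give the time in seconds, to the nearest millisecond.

θ_c = arcsin(V₁/V₂) = arcsin(374/786) = 28.41°, cos θ_c = 0.8795.
Intercept time tᵢ = 2h cos θ_c / V₁ = 2·28.2·0.8795/374 = 0.13264 s.
t = x/V₂ + tᵢ = 214.0/786 + 0.13264 = 0.40490 s.

0.405 s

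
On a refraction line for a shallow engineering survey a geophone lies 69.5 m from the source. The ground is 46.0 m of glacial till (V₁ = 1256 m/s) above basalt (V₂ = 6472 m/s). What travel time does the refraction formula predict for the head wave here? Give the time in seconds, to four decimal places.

0.0826 s

θ_c = arcsin(V₁/V₂) = arcsin(1256/6472) = 11.19°, cos θ_c = 0.9810.
Intercept time tᵢ = 2h cos θ_c / V₁ = 2·46.0·0.9810/1256 = 0.07186 s.
t = x/V₂ + tᵢ = 69.5/6472 + 0.07186 = 0.08259 s.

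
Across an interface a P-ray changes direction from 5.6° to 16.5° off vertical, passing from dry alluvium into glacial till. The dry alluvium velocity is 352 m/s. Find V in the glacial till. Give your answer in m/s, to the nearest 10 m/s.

sin 5.6° = 0.0976; sin 16.5° = 0.2840.
V₂ = V₁·(sin θ₂/sin θ₁) = 352·(0.2840/0.0976) = 1024.50 m/s.

1020 m/s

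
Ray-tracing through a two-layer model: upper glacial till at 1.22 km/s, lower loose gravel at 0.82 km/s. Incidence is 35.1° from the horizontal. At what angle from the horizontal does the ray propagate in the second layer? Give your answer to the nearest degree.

Convert to the normal: θ₁ = 90° − 35.1° = 54.9°.
Snell's law: sin θ₂ = (V₂/V₁)·sin θ₁ = (0.82/1.22)·sin 54.9° = 0.5499.
θ₂ = arcsin 0.5499 = 33.36° from the normal.
From the interface: 90° − 33.36° = 56.64°.

57°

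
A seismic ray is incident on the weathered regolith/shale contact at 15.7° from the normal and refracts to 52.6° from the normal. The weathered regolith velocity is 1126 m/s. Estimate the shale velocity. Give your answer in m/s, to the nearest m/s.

Snell's law: sin 15.7°/V₁ = sin 52.6°/V₂.
V₂ = V₁·sin 52.6°/sin 15.7° = 1126 × 2.9357 = 3305.65 m/s.

3306 m/s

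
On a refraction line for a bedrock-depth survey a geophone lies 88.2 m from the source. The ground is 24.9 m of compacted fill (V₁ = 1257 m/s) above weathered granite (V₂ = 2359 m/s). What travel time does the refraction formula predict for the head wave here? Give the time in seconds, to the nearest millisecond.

0.071 s

θ_c = arcsin(V₁/V₂) = arcsin(1257/2359) = 32.20°, cos θ_c = 0.8462.
Intercept time tᵢ = 2h cos θ_c / V₁ = 2·24.9·0.8462/1257 = 0.03353 s.
t = x/V₂ + tᵢ = 88.2/2359 + 0.03353 = 0.07091 s.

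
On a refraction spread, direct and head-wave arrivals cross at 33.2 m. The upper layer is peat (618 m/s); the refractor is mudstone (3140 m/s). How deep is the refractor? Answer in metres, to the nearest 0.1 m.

13.6 m

x_cross = 2h·√((V₂+V₁)/(V₂−V₁)) → h = x_cross / (2·√((V₂+V₁)/(V₂−V₁))).
√((V₂+V₁)/(V₂−V₁)) = √((3140+618)/(3140−618)) = 1.2207.
h = 33.2 / (2·1.2207) = 13.60 m.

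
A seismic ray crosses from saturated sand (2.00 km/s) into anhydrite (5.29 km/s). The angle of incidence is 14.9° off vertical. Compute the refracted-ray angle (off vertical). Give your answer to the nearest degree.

43°

Snell's law: sin θ₂ = (V₂/V₁)·sin θ₁ = (5.29/2.00)·sin 14.9° = 0.6801.
θ₂ = sin⁻¹(0.6801) = 42.85° (from vertical).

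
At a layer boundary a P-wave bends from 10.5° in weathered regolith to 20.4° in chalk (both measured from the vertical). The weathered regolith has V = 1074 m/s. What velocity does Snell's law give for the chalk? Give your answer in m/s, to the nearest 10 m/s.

Snell's law: sin 10.5°/V₁ = sin 20.4°/V₂.
V₂ = V₁·sin 20.4°/sin 10.5° = 1074 × 1.9128 = 2054.30 m/s.

2050 m/s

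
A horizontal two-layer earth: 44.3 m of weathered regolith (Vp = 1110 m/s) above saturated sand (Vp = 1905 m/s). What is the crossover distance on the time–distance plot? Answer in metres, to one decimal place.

172.5 m

x_cross = 2h·√((V₂+V₁)/(V₂−V₁)).
(V₂+V₁)/(V₂−V₁) = (1905+1110)/(1905−1110) = 3.7925; √ = 1.9474.
x_cross = 2·44.3·1.9474 = 172.54 m.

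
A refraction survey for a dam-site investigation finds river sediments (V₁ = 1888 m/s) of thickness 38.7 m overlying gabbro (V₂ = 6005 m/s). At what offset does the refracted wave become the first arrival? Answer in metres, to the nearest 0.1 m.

x_cross = 2h·√((V₂+V₁)/(V₂−V₁)).
(V₂+V₁)/(V₂−V₁) = (6005+1888)/(6005−1888) = 1.9172; √ = 1.3846.
x_cross = 2·38.7·1.3846 = 107.17 m.

107.2 m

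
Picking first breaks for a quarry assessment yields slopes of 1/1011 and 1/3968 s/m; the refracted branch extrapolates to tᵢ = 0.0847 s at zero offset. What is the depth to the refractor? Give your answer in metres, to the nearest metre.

44 m

h = tᵢ·V₁·V₂ / (2·√(V₂²−V₁²)).
√(V₂²−V₁²) = √(3968² − 1011²) = 3837.0 m/s.
h = 0.0847 s × 1011 × 3968 / (2 × 3837.0) = 44.28 m.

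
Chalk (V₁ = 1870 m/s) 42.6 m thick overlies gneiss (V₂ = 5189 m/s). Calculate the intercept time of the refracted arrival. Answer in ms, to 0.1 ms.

tᵢ = 2h·√(V₂²−V₁²)/(V₁V₂).
√(V₂²−V₁²) = √(5189²−1870²) = 4840.3 m/s.
tᵢ = 2·42.6·4840.3/(1870·5189) = 0.04250 s.

42.5 ms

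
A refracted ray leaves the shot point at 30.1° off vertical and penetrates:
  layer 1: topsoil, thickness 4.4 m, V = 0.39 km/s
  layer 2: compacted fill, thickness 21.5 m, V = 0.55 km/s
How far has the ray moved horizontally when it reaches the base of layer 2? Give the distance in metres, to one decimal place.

Apply Snell's law at each interface; in layer i the horizontal offset is hᵢ·tan θᵢ.
Layer 1: θ = 30.10°; offset = 4.4·tan 30.10° = 2.551 m.
Layer 2: sin θ = 0.55·sin 30.1°/0.39 = 0.7073, θ = 45.01°; offset = 21.5·tan 45.01° = 21.509 m.
Total horizontal offset = 24.060 m.

24.1 m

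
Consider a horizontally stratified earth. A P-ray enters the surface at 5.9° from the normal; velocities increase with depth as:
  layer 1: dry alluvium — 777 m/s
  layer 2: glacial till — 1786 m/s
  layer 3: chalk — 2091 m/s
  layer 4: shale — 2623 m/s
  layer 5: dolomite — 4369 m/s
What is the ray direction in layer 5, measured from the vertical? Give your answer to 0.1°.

Ray parameter p = sin 5.9° / 777 = 1.3229e-04 s/m.
sin θ_5 = p·V_5 = 1.3229e-04 × 4369 = 0.5780.
θ_5 = arcsin 0.5780 = 35.31°.

35.3°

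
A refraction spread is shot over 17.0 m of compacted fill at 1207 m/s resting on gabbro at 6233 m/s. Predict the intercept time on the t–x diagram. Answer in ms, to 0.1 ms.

tᵢ = 2h·√(V₂²−V₁²)/(V₁V₂).
√(V₂²−V₁²) = √(6233²−1207²) = 6115.0 m/s.
tᵢ = 2·17.0·6115.0/(1207·6233) = 0.02764 s.

27.6 ms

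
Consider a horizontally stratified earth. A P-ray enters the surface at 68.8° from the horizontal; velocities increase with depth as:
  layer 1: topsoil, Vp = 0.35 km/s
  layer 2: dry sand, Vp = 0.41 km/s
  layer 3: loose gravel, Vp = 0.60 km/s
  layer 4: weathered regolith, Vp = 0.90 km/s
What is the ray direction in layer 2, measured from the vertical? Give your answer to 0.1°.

25.1°

From the normal: θ₁ = 90° − 68.8° = 21.2°.
Snell's law across each interface conserves sin θ / V, so sin θ_2 = V_2·sin θ₁/V₁.
sin θ_2 = 0.41 × sin 21.2° / 0.35 = 0.4236.
θ_2 = 25.06° from the vertical.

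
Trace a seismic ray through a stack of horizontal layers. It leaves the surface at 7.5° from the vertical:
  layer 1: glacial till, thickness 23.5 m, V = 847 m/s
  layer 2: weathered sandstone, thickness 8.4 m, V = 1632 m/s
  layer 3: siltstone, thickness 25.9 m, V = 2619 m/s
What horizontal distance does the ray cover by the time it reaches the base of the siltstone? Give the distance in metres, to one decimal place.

Apply Snell's law at each interface; in layer i the horizontal offset is hᵢ·tan θᵢ.
Layer 1: θ = 7.50°; offset = 23.5·tan 7.50° = 3.094 m.
Layer 2: sin θ = 1632·sin 7.5°/847 = 0.2515, θ = 14.57°; offset = 8.4·tan 14.57° = 2.183 m.
Layer 3: sin θ = 2619·sin 7.5°/847 = 0.4036, θ = 23.80°; offset = 25.9·tan 23.80° = 11.425 m.
Total horizontal offset = 16.702 m.

16.7 m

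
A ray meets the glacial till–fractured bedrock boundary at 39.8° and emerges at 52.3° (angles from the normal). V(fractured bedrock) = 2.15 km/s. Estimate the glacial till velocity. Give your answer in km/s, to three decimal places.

sin 39.8° = 0.6401; sin 52.3° = 0.7912.
V₁ = V₂·(sin θ₁/sin θ₂) = 2.15·(0.6401/0.7912) = 1.739 km/s.

1.739 km/s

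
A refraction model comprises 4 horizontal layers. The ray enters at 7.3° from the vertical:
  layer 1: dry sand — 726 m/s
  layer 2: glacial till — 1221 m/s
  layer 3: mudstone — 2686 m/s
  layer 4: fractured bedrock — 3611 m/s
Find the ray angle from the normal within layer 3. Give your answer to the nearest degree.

Snell's law across each interface conserves sin θ / V, so sin θ_3 = V_3·sin θ₁/V₁.
sin θ_3 = 2686 × sin 7.3° / 726 = 0.4701.
θ_3 = 28.04° from the vertical.

28°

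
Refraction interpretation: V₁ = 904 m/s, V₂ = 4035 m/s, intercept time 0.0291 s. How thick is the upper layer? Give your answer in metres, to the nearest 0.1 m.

θ_c = arcsin(904/4035) = 12.95°; cos θ_c = 0.9746.
tᵢ = 2h cos θ_c/V₁ ⇒ h = tᵢ·V₁/(2 cos θ_c) = 0.0291·904/(2·0.9746) = 13.50 m.

13.5 m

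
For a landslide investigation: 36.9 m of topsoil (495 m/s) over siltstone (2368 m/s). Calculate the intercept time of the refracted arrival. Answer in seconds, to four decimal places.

θ_c = arcsin(V₁/V₂) = arcsin(495/2368) = 12.07°; cos θ_c = 0.9779.
tᵢ = 2h·cos θ_c / V₁ = 2·36.9·0.9779 / 495 = 0.14580 s.

0.1458 s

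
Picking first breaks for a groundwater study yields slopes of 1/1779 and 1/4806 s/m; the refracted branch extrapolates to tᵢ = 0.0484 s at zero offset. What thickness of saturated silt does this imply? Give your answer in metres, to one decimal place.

46.3 m

θ_c = arcsin(1779/4806) = 21.73°; cos θ_c = 0.9290.
tᵢ = 2h cos θ_c/V₁ ⇒ h = tᵢ·V₁/(2 cos θ_c) = 0.0484·1779/(2·0.9290) = 46.34 m.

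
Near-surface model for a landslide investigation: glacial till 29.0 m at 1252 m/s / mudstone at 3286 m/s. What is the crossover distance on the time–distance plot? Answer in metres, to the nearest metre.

θ_c = arcsin(1252/3286) = 22.40°, so cos θ_c = 0.9246 and tᵢ = 2h cos θ_c/V₁ = 0.0428 s.
At crossover x/V₁ = x/V₂ + tᵢ ⇒ x = tᵢ/(1/V₁ − 1/V₂) = 0.04283/(7.9872e-04 − 3.0432e-04) = 86.63 m.

87 m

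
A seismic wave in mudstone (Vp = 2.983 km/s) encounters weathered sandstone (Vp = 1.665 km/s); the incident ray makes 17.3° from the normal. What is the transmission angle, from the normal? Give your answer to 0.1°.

sin θ₁/V₁ = sin θ₂/V₂ ⇒ sin θ₂ = 1.665·sin 17.3°/2.983 = 1.665·0.2974/2.983 = 0.1660.
θ₂ = arcsin 0.1660 = 9.55° from the normal.

9.6°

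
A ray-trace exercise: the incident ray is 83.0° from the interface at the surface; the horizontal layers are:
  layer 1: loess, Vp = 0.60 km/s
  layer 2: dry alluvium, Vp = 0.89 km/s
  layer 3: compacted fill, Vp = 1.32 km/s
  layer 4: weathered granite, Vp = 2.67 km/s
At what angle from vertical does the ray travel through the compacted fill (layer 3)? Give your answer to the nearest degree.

16°

From the normal: θ₁ = 90° − 83.0° = 7.0°.
Ray parameter p = sin 7.0° / 0.60 = 2.0312e-01 s/km.
sin θ_3 = p·V_3 = 2.0312e-01 × 1.32 = 0.2681.
θ_3 = 15.55° from the vertical.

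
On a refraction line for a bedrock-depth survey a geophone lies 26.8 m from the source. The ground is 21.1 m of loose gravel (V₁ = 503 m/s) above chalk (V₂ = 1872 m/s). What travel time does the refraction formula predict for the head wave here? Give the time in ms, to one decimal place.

95.1 ms

t = x/V₂ + 2h·√(V₂²−V₁²)/(V₁V₂).
√(V₂²−V₁²) = √(1872²−503²) = 1803.2 m/s; delay term = 2·21.1·1803.2/(503·1872) = 0.08081 s.
t = 26.8/1872 + 0.08081 = 0.09513 s.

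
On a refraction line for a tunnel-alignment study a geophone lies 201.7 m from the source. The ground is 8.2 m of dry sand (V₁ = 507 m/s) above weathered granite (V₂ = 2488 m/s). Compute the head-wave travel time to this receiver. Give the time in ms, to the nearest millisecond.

113 ms

θ_c = arcsin(V₁/V₂) = arcsin(507/2488) = 11.76°, cos θ_c = 0.9790.
Intercept time tᵢ = 2h cos θ_c / V₁ = 2·8.2·0.9790/507 = 0.03167 s.
t = x/V₂ + tᵢ = 201.7/2488 + 0.03167 = 0.11274 s.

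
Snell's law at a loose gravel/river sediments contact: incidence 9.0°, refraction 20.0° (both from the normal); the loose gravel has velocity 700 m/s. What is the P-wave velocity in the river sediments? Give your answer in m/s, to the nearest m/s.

sin 9.0° = 0.1564; sin 20.0° = 0.3420.
V₂ = V₁·(sin θ₂/sin θ₁) = 700·(0.3420/0.1564) = 1530.44 m/s.

1530 m/s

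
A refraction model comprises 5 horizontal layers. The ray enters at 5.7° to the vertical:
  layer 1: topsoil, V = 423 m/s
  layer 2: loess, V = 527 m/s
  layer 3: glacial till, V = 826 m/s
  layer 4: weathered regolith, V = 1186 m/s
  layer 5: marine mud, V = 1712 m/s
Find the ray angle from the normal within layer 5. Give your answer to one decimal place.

23.7°

Snell's law across each interface conserves sin θ / V, so sin θ_5 = V_5·sin θ₁/V₁.
sin θ_5 = 1712 × sin 5.7° / 423 = 0.4020.
θ_5 = 23.70° from the vertical.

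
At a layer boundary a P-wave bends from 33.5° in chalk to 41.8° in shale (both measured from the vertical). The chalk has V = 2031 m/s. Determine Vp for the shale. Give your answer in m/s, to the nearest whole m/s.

2453 m/s

sin 33.5° = 0.5519; sin 41.8° = 0.6665.
V₂ = V₁·(sin θ₂/sin θ₁) = 2031·(0.6665/0.5519) = 2452.68 m/s.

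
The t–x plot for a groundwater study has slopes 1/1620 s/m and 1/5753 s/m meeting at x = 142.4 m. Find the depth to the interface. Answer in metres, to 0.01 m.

h = (x_cross/2)·√((V₂−V₁)/(V₂+V₁)).
(V₂−V₁)/(V₂+V₁) = (5753−1620)/(5753+1620) = 0.5606; √ = 0.7487.
h = (142.4/2)·0.7487 = 53.31 m.

53.31 m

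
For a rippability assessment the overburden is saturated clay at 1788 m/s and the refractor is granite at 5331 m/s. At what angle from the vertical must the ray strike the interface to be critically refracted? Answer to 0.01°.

19.60°

At critical incidence the refracted ray runs along the interface (θ₂ = 90°), so sin θ_c = V₁/V₂.
θ_c = arcsin(1788/5331) = arcsin 0.3354 = 19.60°.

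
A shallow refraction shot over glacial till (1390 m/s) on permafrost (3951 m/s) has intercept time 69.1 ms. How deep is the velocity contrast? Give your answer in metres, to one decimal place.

θ_c = arcsin(1390/3951) = 20.60°; cos θ_c = 0.9361.
tᵢ = 2h cos θ_c/V₁ ⇒ h = tᵢ·V₁/(2 cos θ_c) = 0.0691·1390/(2·0.9361) = 51.30 m.

51.3 m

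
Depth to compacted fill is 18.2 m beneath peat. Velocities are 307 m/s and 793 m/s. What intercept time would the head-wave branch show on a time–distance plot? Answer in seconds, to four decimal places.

tᵢ = 2h·√(V₂²−V₁²)/(V₁V₂).
√(V₂²−V₁²) = √(793²−307²) = 731.2 m/s.
tᵢ = 2·18.2·731.2/(307·793) = 0.10932 s.

0.1093 s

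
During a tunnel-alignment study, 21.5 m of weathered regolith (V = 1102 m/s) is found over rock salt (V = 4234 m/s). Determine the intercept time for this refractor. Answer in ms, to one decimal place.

θ_c = arcsin(V₁/V₂) = arcsin(1102/4234) = 15.09°; cos θ_c = 0.9655.
tᵢ = 2h·cos θ_c / V₁ = 2·21.5·0.9655 / 1102 = 0.03768 s.

37.7 ms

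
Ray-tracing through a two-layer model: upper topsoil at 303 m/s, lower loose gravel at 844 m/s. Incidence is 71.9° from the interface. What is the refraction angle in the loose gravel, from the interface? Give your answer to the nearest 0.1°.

30.1°

Convert to the normal: θ₁ = 90° − 71.9° = 18.1°.
sin θ₁/V₁ = sin θ₂/V₂ ⇒ sin θ₂ = 844·sin 18.1°/303 = 844·0.3107/303 = 0.8654.
θ₂ = arcsin 0.8654 = 59.93° from the normal.
From the interface: 90° − 59.93° = 30.07°.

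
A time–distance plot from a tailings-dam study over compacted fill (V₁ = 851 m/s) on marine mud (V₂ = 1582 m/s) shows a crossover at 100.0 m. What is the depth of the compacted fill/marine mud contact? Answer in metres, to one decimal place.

27.4 m

x_cross = 2h·√((V₂+V₁)/(V₂−V₁)) → h = x_cross / (2·√((V₂+V₁)/(V₂−V₁))).
√((V₂+V₁)/(V₂−V₁)) = √((1582+851)/(1582−851)) = 1.8244.
h = 100.0 / (2·1.8244) = 27.41 m.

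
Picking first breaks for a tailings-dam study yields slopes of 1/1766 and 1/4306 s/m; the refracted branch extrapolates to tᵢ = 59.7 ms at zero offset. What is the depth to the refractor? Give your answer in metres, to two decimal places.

57.80 m

h = tᵢ·V₁·V₂ / (2·√(V₂²−V₁²)).
√(V₂²−V₁²) = √(4306² − 1766²) = 3927.2 m/s.
h = 0.0597 s × 1766 × 4306 / (2 × 3927.2) = 57.80 m.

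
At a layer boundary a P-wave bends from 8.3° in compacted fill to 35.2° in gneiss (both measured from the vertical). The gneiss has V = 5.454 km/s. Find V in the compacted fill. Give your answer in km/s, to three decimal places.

Snell's law: sin 8.3°/V₁ = sin 35.2°/V₂.
V₁ = V₂·sin 8.3°/sin 35.2° = 5.454 × 0.2504 = 1.366 km/s.

1.366 km/s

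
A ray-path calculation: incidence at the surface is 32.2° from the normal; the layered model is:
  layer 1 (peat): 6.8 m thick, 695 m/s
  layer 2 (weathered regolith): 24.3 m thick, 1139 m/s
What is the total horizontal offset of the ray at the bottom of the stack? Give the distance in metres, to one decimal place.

47.8 m

Ray parameter p = sin 32.2° / 695 m/s = 7.6673e-04 s/m.
Layer 1: θ = 32.20°; offset = 6.8·tan 32.20° = 4.282 m.
Layer 2: sin θ = p·1139 = 0.8733 → θ = 60.84°; offset = 24.3·tan 60.84° = 43.560 m.
Summing the layer offsets gives 47.842 m.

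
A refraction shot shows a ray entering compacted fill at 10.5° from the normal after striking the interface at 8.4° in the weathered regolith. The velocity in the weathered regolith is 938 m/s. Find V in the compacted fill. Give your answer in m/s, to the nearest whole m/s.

1170 m/s

Snell's law: sin 8.4°/V₁ = sin 10.5°/V₂.
V₂ = V₁·sin 10.5°/sin 8.4° = 938 × 1.2475 = 1170.14 m/s.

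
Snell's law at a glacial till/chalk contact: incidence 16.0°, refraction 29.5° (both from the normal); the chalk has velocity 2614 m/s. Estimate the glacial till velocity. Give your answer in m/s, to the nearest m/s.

sin 16.0° = 0.2756; sin 29.5° = 0.4924.
V₁ = V₂·(sin θ₁/sin θ₂) = 2614·(0.2756/0.4924) = 1463.20 m/s.

1463 m/s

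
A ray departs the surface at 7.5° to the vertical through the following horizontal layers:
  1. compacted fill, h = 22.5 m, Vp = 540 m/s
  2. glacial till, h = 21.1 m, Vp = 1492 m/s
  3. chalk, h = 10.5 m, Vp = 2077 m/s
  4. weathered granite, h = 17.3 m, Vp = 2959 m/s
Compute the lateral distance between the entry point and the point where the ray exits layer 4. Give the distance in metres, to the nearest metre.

p = sin θ₁/V₁ = sin 7.5°/540 = 2.4172e-04 s/m is conserved through the stack.
Layer 1: θ = 7.50°; offset = 22.5·tan 7.50° = 2.962 m.
Layer 2: sin θ = p·1492 = 0.3606 → θ = 21.14°; offset = 21.1·tan 21.14° = 8.159 m.
Layer 3: sin θ = p·2077 = 0.5020 → θ = 30.14°; offset = 10.5·tan 30.14° = 6.095 m.
Layer 4: sin θ = p·2959 = 0.7152 → θ = 45.66°; offset = 17.3·tan 45.66° = 17.705 m.
Σ offsets = 34.921 m.

35 m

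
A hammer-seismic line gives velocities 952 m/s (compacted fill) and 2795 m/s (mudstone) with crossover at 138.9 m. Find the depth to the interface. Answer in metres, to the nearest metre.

h = (x_cross/2)·√((V₂−V₁)/(V₂+V₁)).
(V₂−V₁)/(V₂+V₁) = (2795−952)/(2795+952) = 0.4919; √ = 0.7013.
h = (138.9/2)·0.7013 = 48.71 m.

49 m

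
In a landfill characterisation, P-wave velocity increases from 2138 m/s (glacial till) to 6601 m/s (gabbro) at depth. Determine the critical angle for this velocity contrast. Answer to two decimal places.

Critical incidence: sin θ_c = V₁/V₂ = 2138/6601 = 0.3239.
θ_c = arcsin 0.3239 = 18.90°.

18.90°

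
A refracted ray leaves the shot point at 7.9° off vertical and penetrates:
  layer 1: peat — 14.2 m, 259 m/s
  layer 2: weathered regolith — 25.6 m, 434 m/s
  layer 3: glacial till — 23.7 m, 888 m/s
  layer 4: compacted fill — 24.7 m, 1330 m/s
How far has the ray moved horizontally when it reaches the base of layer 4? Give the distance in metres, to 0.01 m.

45.30 m

Ray parameter p = sin 7.9° / 259 m/s = 5.3067e-04 s/m.
Layer 1: θ = 7.90°; offset = 14.2·tan 7.90° = 1.9704 m.
Layer 2: sin θ = p·434 = 0.2303 → θ = 13.32°; offset = 25.6·tan 13.32° = 6.0589 m.
Layer 3: sin θ = p·888 = 0.4712 → θ = 28.11°; offset = 23.7·tan 28.11° = 12.6624 m.
Layer 4: sin θ = p·1330 = 0.7058 → θ = 44.89°; offset = 24.7·tan 44.89° = 24.6087 m.
Total horizontal offset = 45.3004 m.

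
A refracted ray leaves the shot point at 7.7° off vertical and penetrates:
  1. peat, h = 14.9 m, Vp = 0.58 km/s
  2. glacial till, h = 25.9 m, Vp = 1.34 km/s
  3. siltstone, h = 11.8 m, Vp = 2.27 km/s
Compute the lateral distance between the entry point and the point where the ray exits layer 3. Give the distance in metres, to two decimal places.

Apply Snell's law at each interface; in layer i the horizontal offset is hᵢ·tan θᵢ.
Layer 1: θ = 7.70°; offset = 14.9·tan 7.70° = 2.0146 m.
Layer 2: sin θ = 1.34·sin 7.7°/0.58 = 0.3096, θ = 18.03°; offset = 25.9·tan 18.03° = 8.4316 m.
Layer 3: sin θ = 2.27·sin 7.7°/0.58 = 0.5244, θ = 31.63°; offset = 11.8·tan 31.63° = 7.2672 m.
Σ offsets = 17.7134 m.

17.71 m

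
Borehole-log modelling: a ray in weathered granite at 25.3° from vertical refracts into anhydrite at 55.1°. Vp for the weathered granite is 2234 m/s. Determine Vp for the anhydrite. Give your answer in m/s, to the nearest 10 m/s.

4290 m/s

Snell's law: sin 25.3°/V₁ = sin 55.1°/V₂.
V₂ = V₁·sin 55.1°/sin 25.3° = 2234 × 1.9191 = 4287.32 m/s.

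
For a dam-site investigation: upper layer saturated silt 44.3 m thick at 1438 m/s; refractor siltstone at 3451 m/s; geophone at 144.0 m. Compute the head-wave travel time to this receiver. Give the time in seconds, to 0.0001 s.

0.0977 s

t = x/V₂ + 2h·√(V₂²−V₁²)/(V₁V₂).
√(V₂²−V₁²) = √(3451²−1438²) = 3137.1 m/s; delay term = 2·44.3·3137.1/(1438·3451) = 0.05601 s.
t = 144.0/3451 + 0.05601 = 0.09774 s.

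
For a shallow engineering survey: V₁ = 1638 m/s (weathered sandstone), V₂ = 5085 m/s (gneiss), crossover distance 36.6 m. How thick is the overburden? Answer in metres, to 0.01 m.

13.10 m

x_cross = 2h·√((V₂+V₁)/(V₂−V₁)) → h = x_cross / (2·√((V₂+V₁)/(V₂−V₁))).
√((V₂+V₁)/(V₂−V₁)) = √((5085+1638)/(5085−1638)) = 1.3966.
h = 36.6 / (2·1.3966) = 13.10 m.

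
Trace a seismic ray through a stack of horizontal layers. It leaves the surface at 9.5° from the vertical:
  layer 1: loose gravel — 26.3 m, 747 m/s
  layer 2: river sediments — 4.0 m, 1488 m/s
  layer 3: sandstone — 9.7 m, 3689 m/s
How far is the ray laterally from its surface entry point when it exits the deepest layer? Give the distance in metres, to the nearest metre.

Apply Snell's law at each interface; in layer i the horizontal offset is hᵢ·tan θᵢ.
Layer 1: θ = 9.50°; offset = 26.3·tan 9.50° = 4.401 m.
Layer 2: sin θ = 1488·sin 9.5°/747 = 0.3288, θ = 19.19°; offset = 4.0·tan 19.19° = 1.392 m.
Layer 3: sin θ = 3689·sin 9.5°/747 = 0.8151, θ = 54.59°; offset = 9.7·tan 54.59° = 13.647 m.
Summing the layer offsets gives 19.440 m.

19 m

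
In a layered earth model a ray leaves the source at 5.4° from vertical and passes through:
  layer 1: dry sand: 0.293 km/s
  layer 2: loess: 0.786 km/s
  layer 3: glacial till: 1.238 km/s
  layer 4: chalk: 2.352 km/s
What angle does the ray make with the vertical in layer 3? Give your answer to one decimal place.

Snell's law across each interface conserves sin θ / V, so sin θ_3 = V_3·sin θ₁/V₁.
sin θ_3 = 1.238 × sin 5.4° / 0.293 = 0.3976.
θ_3 = arcsin 0.3976 = 23.43°.

23.4°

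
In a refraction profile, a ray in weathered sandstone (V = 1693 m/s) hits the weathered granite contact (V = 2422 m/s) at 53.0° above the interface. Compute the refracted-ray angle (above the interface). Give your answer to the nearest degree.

31°

Convert to the normal: θ₁ = 90° − 53.0° = 37.0°.
Snell's law: sin θ₂ = (V₂/V₁)·sin θ₁ = (2422/1693)·sin 37.0° = 0.8610.
θ₂ = sin⁻¹(0.8610) = 59.42° (from vertical).
From the interface: 90° − 59.42° = 30.58°.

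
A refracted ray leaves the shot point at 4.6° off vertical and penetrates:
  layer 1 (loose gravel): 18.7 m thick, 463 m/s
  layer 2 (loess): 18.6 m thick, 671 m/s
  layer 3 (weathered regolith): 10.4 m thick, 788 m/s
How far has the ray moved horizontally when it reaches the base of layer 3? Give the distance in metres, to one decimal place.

5.1 m

p = sin θ₁/V₁ = sin 4.6°/463 = 1.7322e-04 s/m is conserved through the stack.
Layer 1: θ = 4.60°; offset = 18.7·tan 4.60° = 1.505 m.
Layer 2: sin θ = p·671 = 0.1162 → θ = 6.67°; offset = 18.6·tan 6.67° = 2.177 m.
Layer 3: sin θ = p·788 = 0.1365 → θ = 7.85°; offset = 10.4·tan 7.85° = 1.433 m.
Total horizontal offset = 5.114 m.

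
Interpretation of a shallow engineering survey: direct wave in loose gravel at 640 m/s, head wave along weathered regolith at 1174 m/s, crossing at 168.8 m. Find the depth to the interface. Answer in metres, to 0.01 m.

h = (x_cross/2)·√((V₂−V₁)/(V₂+V₁)).
(V₂−V₁)/(V₂+V₁) = (1174−640)/(1174+640) = 0.2944; √ = 0.5426.
h = (168.8/2)·0.5426 = 45.79 m.

45.79 m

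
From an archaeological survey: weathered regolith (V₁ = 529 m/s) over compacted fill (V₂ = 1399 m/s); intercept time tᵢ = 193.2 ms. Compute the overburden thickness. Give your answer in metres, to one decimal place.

θ_c = arcsin(529/1399) = 22.22°; cos θ_c = 0.9258.
tᵢ = 2h cos θ_c/V₁ ⇒ h = tᵢ·V₁/(2 cos θ_c) = 0.1932·529/(2·0.9258) = 55.20 m.

55.2 m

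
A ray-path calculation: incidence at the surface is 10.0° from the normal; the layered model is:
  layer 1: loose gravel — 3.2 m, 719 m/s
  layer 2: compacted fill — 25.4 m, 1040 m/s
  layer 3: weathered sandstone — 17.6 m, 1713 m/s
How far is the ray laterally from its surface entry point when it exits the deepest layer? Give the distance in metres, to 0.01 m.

15.15 m

Ray parameter p = sin 10.0° / 719 m/s = 2.4151e-04 s/m.
Layer 1: θ = 10.00°; offset = 3.2·tan 10.00° = 0.5642 m.
Layer 2: sin θ = p·1040 = 0.2512 → θ = 14.55°; offset = 25.4·tan 14.55° = 6.5911 m.
Layer 3: sin θ = p·1713 = 0.4137 → θ = 24.44°; offset = 17.6·tan 24.44° = 7.9979 m.
Summing the layer offsets gives 15.1533 m.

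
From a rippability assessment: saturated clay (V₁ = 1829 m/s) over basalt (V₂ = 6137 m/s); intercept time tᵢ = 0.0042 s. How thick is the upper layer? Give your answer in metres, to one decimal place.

4.0 m

θ_c = arcsin(1829/6137) = 17.34°; cos θ_c = 0.9546.
tᵢ = 2h cos θ_c/V₁ ⇒ h = tᵢ·V₁/(2 cos θ_c) = 0.0042·1829/(2·0.9546) = 4.02 m.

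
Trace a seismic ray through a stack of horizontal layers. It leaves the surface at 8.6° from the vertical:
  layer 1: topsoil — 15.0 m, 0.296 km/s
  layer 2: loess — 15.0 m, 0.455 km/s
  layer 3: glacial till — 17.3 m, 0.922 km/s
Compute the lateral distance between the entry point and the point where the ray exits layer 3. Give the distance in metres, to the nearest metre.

Ray parameter p = sin 8.6° / 0.296 km/s = 5.0519e-01 s/km.
Layer 1: θ = 8.60°; offset = 15.0·tan 8.60° = 2.269 m.
Layer 2: sin θ = p·0.455 = 0.2299 → θ = 13.29°; offset = 15.0·tan 13.29° = 3.543 m.
Layer 3: sin θ = p·0.922 = 0.4658 → θ = 27.76°; offset = 17.3·tan 27.76° = 9.106 m.
Σ offsets = 14.917 m.

15 m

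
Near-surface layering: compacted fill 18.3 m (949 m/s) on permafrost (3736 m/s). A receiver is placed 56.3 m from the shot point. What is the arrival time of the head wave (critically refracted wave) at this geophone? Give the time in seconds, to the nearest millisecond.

t = x/V₂ + 2h·√(V₂²−V₁²)/(V₁V₂).
√(V₂²−V₁²) = √(3736²−949²) = 3613.5 m/s; delay term = 2·18.3·3613.5/(949·3736) = 0.03730 s.
t = 56.3/3736 + 0.03730 = 0.05237 s.

0.052 s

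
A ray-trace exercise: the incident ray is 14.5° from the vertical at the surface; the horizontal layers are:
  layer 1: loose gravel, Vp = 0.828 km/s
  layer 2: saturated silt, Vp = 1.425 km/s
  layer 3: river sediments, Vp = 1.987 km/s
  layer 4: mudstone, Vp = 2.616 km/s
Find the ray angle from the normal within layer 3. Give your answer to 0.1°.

Snell's law across each interface conserves sin θ / V, so sin θ_3 = V_3·sin θ₁/V₁.
sin θ_3 = 1.987 × sin 14.5° / 0.828 = 0.6009.
θ_3 = arcsin 0.6009 = 36.93°.

36.9°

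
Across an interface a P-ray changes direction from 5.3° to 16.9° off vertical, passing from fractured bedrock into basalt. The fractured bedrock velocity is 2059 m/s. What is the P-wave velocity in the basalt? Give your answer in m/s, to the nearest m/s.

sin 5.3° = 0.0924; sin 16.9° = 0.2907.
V₂ = V₁·(sin θ₂/sin θ₁) = 2059·(0.2907/0.0924) = 6479.94 m/s.

6480 m/s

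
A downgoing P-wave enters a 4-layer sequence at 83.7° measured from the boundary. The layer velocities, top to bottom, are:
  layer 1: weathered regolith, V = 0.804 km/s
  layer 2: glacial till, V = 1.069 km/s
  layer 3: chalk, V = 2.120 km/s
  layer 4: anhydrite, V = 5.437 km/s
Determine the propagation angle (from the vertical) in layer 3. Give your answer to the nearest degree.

17°

From the normal: θ₁ = 90° − 83.7° = 6.3°.
Ray parameter p = sin 6.3° / 0.804 = 1.3649e-01 s/km.
sin θ_3 = p·V_3 = 1.3649e-01 × 2.120 = 0.2893.
θ_3 = arcsin 0.2893 = 16.82°.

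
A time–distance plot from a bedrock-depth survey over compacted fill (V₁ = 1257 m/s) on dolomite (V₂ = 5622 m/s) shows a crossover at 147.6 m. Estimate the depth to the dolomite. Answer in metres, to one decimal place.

58.8 m

h = (x_cross/2)·√((V₂−V₁)/(V₂+V₁)).
(V₂−V₁)/(V₂+V₁) = (5622−1257)/(5622+1257) = 0.6345; √ = 0.7966.
h = (147.6/2)·0.7966 = 58.79 m.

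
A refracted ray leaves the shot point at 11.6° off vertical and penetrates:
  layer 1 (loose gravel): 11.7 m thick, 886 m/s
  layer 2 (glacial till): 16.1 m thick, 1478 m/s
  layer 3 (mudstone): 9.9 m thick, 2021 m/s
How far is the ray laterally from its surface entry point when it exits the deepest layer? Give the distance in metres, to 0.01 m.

p = sin θ₁/V₁ = sin 11.6°/886 = 2.2695e-04 s/m is conserved through the stack.
Layer 1: θ = 11.60°; offset = 11.7·tan 11.60° = 2.4017 m.
Layer 2: sin θ = p·1478 = 0.3354 → θ = 19.60°; offset = 16.1·tan 19.60° = 5.7326 m.
Layer 3: sin θ = p·2021 = 0.4587 → θ = 27.30°; offset = 9.9·tan 27.30° = 5.1100 m.
Summing the layer offsets gives 13.2443 m.

13.24 m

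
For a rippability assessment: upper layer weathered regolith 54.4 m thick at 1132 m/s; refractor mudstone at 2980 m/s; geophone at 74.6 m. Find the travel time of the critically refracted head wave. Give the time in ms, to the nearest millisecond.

θ_c = arcsin(V₁/V₂) = arcsin(1132/2980) = 22.33°, cos θ_c = 0.9250.
Intercept time tᵢ = 2h cos θ_c / V₁ = 2·54.4·0.9250/1132 = 0.08891 s.
t = x/V₂ + tᵢ = 74.6/2980 + 0.08891 = 0.11394 s.

114 ms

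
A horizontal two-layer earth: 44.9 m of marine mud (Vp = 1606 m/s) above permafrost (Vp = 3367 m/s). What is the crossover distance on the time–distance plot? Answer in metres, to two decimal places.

150.91 m

θ_c = arcsin(1606/3367) = 28.49°, so cos θ_c = 0.8789 and tᵢ = 2h cos θ_c/V₁ = 0.0491 s.
At crossover x/V₁ = x/V₂ + tᵢ ⇒ x = tᵢ/(1/V₁ − 1/V₂) = 0.04914/(6.2267e-04 − 2.9700e-04) = 150.91 m.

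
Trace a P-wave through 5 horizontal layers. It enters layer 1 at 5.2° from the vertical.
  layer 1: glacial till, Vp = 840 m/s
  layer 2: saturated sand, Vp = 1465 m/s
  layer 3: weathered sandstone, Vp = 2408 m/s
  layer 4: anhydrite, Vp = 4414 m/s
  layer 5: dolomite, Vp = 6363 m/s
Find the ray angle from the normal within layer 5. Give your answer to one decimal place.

43.4°

Snell's law across each interface conserves sin θ / V, so sin θ_5 = V_5·sin θ₁/V₁.
sin θ_5 = 6363 × sin 5.2° / 840 = 0.6865.
θ_5 = arcsin 0.6865 = 43.36°.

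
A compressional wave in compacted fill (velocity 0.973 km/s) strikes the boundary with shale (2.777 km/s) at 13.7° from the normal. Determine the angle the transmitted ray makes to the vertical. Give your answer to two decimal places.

42.53°

sin θ₁/V₁ = sin θ₂/V₂ ⇒ sin θ₂ = 2.777·sin 13.7°/0.973 = 2.777·0.2368/0.973 = 0.6760.
θ₂ = sin⁻¹(0.6760) = 42.53° (from vertical).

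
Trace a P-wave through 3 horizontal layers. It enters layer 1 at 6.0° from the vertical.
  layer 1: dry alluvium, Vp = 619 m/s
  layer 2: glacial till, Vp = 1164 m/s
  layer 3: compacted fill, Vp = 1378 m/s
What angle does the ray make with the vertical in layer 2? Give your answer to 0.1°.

11.3°

Snell's law across each interface conserves sin θ / V, so sin θ_2 = V_2·sin θ₁/V₁.
sin θ_2 = 1164 × sin 6.0° / 619 = 0.1966.
θ_2 = arcsin 0.1966 = 11.34°.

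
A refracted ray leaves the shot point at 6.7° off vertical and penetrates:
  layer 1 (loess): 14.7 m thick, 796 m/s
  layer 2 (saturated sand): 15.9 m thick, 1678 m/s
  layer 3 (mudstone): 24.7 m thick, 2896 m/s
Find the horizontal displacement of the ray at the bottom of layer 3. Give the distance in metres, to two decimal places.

Apply Snell's law at each interface; in layer i the horizontal offset is hᵢ·tan θᵢ.
Layer 1: θ = 6.70°; offset = 14.7·tan 6.70° = 1.7269 m.
Layer 2: sin θ = 1678·sin 6.7°/796 = 0.2459, θ = 14.24°; offset = 15.9·tan 14.24° = 4.0345 m.
Layer 3: sin θ = 2896·sin 6.7°/796 = 0.4245, θ = 25.12°; offset = 24.7·tan 25.12° = 11.5793 m.
Summing the layer offsets gives 17.3407 m.

17.34 m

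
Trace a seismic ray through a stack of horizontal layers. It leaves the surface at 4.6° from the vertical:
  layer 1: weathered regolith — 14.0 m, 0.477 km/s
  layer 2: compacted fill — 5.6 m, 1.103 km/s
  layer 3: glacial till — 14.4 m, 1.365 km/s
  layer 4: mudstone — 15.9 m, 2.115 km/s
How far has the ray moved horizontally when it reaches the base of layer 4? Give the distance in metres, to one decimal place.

Apply Snell's law at each interface; in layer i the horizontal offset is hᵢ·tan θᵢ.
Layer 1: θ = 4.60°; offset = 14.0·tan 4.60° = 1.126 m.
Layer 2: sin θ = 1.103·sin 4.6°/0.477 = 0.1854, θ = 10.69°; offset = 5.6·tan 10.69° = 1.057 m.
Layer 3: sin θ = 1.365·sin 4.6°/0.477 = 0.2295, θ = 13.27°; offset = 14.4·tan 13.27° = 3.395 m.
Layer 4: sin θ = 2.115·sin 4.6°/0.477 = 0.3556, θ = 20.83°; offset = 15.9·tan 20.83° = 6.049 m.
Summing the layer offsets gives 11.628 m.

11.6 m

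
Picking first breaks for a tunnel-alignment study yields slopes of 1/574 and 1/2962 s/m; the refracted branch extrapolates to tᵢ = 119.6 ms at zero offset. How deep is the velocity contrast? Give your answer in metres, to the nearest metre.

h = tᵢ·V₁·V₂ / (2·√(V₂²−V₁²)).
√(V₂²−V₁²) = √(2962² − 574²) = 2905.9 m/s.
h = 0.1196 s × 574 × 2962 / (2 × 2905.9) = 34.99 m.

35 m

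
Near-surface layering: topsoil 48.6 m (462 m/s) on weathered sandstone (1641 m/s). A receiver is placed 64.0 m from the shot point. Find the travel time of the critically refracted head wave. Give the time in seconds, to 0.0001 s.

0.2409 s

t = x/V₂ + 2h·√(V₂²−V₁²)/(V₁V₂).
√(V₂²−V₁²) = √(1641²−462²) = 1574.6 m/s; delay term = 2·48.6·1574.6/(462·1641) = 0.20188 s.
t = 64.0/1641 + 0.20188 = 0.24088 s.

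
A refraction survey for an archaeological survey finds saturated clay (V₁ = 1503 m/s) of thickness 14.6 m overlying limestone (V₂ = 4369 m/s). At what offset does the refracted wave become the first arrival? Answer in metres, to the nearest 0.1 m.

41.8 m

θ_c = arcsin(1503/4369) = 20.12°, so cos θ_c = 0.9390 and tᵢ = 2h cos θ_c/V₁ = 0.0182 s.
At crossover x/V₁ = x/V₂ + tᵢ ⇒ x = tᵢ/(1/V₁ − 1/V₂) = 0.01824/(6.6534e-04 − 2.2889e-04) = 41.80 m.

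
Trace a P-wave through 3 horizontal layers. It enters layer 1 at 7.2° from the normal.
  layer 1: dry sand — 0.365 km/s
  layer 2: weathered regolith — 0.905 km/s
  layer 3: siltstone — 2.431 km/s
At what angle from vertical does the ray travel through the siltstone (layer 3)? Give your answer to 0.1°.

Ray parameter p = sin 7.2° / 0.365 = 3.4338e-01 s/km.
sin θ_3 = p·V_3 = 3.4338e-01 × 2.431 = 0.8348.
θ_3 = 56.59° from the vertical.

56.6°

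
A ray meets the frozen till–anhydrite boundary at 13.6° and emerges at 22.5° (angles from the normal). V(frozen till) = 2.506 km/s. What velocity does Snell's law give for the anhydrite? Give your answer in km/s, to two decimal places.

sin 13.6° = 0.2351; sin 22.5° = 0.3827.
V₂ = V₁·(sin θ₂/sin θ₁) = 2.506·(0.3827/0.2351) = 4.08 km/s.

4.08 km/s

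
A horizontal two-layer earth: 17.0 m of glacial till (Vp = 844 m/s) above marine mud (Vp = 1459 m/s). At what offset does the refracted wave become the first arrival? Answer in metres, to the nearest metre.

x_cross = 2h·√((V₂+V₁)/(V₂−V₁)).
(V₂+V₁)/(V₂−V₁) = (1459+844)/(1459−844) = 3.7447; √ = 1.9351.
x_cross = 2·17.0·1.9351 = 65.79 m.

66 m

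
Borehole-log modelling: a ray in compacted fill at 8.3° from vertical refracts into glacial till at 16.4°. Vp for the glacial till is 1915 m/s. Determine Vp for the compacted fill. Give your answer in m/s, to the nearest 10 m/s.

Snell's law: sin 8.3°/V₁ = sin 16.4°/V₂.
V₁ = V₂·sin 8.3°/sin 16.4° = 1915 × 0.5113 = 979.11 m/s.

980 m/s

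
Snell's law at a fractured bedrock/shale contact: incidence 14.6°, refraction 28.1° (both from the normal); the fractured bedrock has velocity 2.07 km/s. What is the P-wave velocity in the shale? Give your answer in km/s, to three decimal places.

3.868 km/s

sin 14.6° = 0.2521; sin 28.1° = 0.4710.
V₂ = V₁·(sin θ₂/sin θ₁) = 2.07·(0.4710/0.2521) = 3.868 km/s.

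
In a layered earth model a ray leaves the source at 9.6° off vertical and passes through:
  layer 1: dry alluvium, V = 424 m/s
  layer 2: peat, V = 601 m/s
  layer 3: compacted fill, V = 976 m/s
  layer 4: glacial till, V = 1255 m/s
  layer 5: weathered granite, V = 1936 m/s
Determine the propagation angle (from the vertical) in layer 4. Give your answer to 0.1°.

29.6°

Ray parameter p = sin 9.6° / 424 = 3.9332e-04 s/m.
sin θ_4 = p·V_4 = 3.9332e-04 × 1255 = 0.4936.
θ_4 = 29.58° from the vertical.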